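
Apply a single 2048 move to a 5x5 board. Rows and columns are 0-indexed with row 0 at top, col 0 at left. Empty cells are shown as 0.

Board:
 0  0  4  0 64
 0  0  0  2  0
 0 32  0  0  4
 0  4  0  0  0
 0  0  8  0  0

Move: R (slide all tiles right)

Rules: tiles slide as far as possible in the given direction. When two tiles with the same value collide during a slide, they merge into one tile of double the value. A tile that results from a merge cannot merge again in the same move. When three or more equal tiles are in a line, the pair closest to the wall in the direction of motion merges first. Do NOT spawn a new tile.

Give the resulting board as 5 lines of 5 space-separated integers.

Answer:  0  0  0  4 64
 0  0  0  0  2
 0  0  0 32  4
 0  0  0  0  4
 0  0  0  0  8

Derivation:
Slide right:
row 0: [0, 0, 4, 0, 64] -> [0, 0, 0, 4, 64]
row 1: [0, 0, 0, 2, 0] -> [0, 0, 0, 0, 2]
row 2: [0, 32, 0, 0, 4] -> [0, 0, 0, 32, 4]
row 3: [0, 4, 0, 0, 0] -> [0, 0, 0, 0, 4]
row 4: [0, 0, 8, 0, 0] -> [0, 0, 0, 0, 8]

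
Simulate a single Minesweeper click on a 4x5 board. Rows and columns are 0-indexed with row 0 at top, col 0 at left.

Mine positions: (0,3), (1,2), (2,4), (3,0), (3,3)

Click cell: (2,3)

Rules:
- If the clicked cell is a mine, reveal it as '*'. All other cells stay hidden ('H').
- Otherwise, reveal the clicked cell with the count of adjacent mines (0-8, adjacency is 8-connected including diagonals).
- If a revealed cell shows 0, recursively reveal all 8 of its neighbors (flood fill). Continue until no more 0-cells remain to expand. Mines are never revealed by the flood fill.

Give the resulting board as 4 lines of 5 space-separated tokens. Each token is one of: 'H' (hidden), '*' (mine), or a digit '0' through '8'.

H H H H H
H H H H H
H H H 3 H
H H H H H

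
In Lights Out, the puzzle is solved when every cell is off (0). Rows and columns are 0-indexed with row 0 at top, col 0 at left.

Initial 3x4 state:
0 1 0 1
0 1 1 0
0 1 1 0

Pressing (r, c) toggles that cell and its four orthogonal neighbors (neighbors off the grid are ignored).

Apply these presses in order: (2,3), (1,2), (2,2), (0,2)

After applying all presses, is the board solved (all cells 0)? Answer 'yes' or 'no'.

After press 1 at (2,3):
0 1 0 1
0 1 1 1
0 1 0 1

After press 2 at (1,2):
0 1 1 1
0 0 0 0
0 1 1 1

After press 3 at (2,2):
0 1 1 1
0 0 1 0
0 0 0 0

After press 4 at (0,2):
0 0 0 0
0 0 0 0
0 0 0 0

Lights still on: 0

Answer: yes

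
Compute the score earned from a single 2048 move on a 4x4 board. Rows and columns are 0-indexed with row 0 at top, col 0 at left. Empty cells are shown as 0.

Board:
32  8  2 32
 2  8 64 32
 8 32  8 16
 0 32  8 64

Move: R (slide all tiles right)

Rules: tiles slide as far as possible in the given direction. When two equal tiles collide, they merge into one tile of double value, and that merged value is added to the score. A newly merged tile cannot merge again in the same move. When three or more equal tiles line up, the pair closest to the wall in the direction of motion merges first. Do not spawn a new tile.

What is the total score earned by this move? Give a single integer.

Answer: 0

Derivation:
Slide right:
row 0: [32, 8, 2, 32] -> [32, 8, 2, 32]  score +0 (running 0)
row 1: [2, 8, 64, 32] -> [2, 8, 64, 32]  score +0 (running 0)
row 2: [8, 32, 8, 16] -> [8, 32, 8, 16]  score +0 (running 0)
row 3: [0, 32, 8, 64] -> [0, 32, 8, 64]  score +0 (running 0)
Board after move:
32  8  2 32
 2  8 64 32
 8 32  8 16
 0 32  8 64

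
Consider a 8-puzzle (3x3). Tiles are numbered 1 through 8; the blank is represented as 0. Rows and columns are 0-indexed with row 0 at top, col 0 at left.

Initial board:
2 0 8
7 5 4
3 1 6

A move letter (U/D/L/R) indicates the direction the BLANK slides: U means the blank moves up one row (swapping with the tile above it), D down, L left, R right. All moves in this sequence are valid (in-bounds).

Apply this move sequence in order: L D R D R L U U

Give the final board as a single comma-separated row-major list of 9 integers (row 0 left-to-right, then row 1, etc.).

After move 1 (L):
0 2 8
7 5 4
3 1 6

After move 2 (D):
7 2 8
0 5 4
3 1 6

After move 3 (R):
7 2 8
5 0 4
3 1 6

After move 4 (D):
7 2 8
5 1 4
3 0 6

After move 5 (R):
7 2 8
5 1 4
3 6 0

After move 6 (L):
7 2 8
5 1 4
3 0 6

After move 7 (U):
7 2 8
5 0 4
3 1 6

After move 8 (U):
7 0 8
5 2 4
3 1 6

Answer: 7, 0, 8, 5, 2, 4, 3, 1, 6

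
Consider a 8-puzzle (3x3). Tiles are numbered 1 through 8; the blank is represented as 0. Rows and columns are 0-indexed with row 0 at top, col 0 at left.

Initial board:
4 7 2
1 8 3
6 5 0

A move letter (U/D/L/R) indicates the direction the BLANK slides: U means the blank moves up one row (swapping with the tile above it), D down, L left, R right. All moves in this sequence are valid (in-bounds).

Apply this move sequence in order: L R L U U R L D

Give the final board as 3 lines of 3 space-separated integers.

After move 1 (L):
4 7 2
1 8 3
6 0 5

After move 2 (R):
4 7 2
1 8 3
6 5 0

After move 3 (L):
4 7 2
1 8 3
6 0 5

After move 4 (U):
4 7 2
1 0 3
6 8 5

After move 5 (U):
4 0 2
1 7 3
6 8 5

After move 6 (R):
4 2 0
1 7 3
6 8 5

After move 7 (L):
4 0 2
1 7 3
6 8 5

After move 8 (D):
4 7 2
1 0 3
6 8 5

Answer: 4 7 2
1 0 3
6 8 5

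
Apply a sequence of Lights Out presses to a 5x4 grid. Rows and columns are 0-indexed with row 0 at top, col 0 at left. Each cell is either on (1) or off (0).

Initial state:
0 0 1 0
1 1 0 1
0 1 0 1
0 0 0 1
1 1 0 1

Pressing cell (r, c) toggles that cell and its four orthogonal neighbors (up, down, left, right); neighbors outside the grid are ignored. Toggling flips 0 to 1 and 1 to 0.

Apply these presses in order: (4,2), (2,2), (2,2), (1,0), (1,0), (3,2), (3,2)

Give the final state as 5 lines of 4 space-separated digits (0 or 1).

After press 1 at (4,2):
0 0 1 0
1 1 0 1
0 1 0 1
0 0 1 1
1 0 1 0

After press 2 at (2,2):
0 0 1 0
1 1 1 1
0 0 1 0
0 0 0 1
1 0 1 0

After press 3 at (2,2):
0 0 1 0
1 1 0 1
0 1 0 1
0 0 1 1
1 0 1 0

After press 4 at (1,0):
1 0 1 0
0 0 0 1
1 1 0 1
0 0 1 1
1 0 1 0

After press 5 at (1,0):
0 0 1 0
1 1 0 1
0 1 0 1
0 0 1 1
1 0 1 0

After press 6 at (3,2):
0 0 1 0
1 1 0 1
0 1 1 1
0 1 0 0
1 0 0 0

After press 7 at (3,2):
0 0 1 0
1 1 0 1
0 1 0 1
0 0 1 1
1 0 1 0

Answer: 0 0 1 0
1 1 0 1
0 1 0 1
0 0 1 1
1 0 1 0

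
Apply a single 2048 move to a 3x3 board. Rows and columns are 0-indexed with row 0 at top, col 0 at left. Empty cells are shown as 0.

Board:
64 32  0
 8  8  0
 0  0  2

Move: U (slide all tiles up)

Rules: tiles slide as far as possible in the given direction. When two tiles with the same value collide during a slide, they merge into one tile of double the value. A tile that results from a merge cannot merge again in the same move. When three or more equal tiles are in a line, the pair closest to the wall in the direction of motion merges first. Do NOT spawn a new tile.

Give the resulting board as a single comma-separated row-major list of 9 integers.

Answer: 64, 32, 2, 8, 8, 0, 0, 0, 0

Derivation:
Slide up:
col 0: [64, 8, 0] -> [64, 8, 0]
col 1: [32, 8, 0] -> [32, 8, 0]
col 2: [0, 0, 2] -> [2, 0, 0]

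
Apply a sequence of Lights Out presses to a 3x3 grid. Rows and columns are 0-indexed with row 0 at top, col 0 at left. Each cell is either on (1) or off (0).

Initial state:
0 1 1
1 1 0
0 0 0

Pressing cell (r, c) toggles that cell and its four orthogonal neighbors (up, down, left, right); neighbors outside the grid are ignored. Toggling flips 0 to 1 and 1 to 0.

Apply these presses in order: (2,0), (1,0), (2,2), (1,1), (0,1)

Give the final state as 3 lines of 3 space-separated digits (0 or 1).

After press 1 at (2,0):
0 1 1
0 1 0
1 1 0

After press 2 at (1,0):
1 1 1
1 0 0
0 1 0

After press 3 at (2,2):
1 1 1
1 0 1
0 0 1

After press 4 at (1,1):
1 0 1
0 1 0
0 1 1

After press 5 at (0,1):
0 1 0
0 0 0
0 1 1

Answer: 0 1 0
0 0 0
0 1 1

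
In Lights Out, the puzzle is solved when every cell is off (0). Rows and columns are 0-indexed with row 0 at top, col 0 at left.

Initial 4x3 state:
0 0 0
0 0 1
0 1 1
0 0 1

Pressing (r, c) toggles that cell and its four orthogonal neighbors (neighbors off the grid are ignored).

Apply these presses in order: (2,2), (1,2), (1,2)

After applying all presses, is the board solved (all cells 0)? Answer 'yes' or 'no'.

Answer: yes

Derivation:
After press 1 at (2,2):
0 0 0
0 0 0
0 0 0
0 0 0

After press 2 at (1,2):
0 0 1
0 1 1
0 0 1
0 0 0

After press 3 at (1,2):
0 0 0
0 0 0
0 0 0
0 0 0

Lights still on: 0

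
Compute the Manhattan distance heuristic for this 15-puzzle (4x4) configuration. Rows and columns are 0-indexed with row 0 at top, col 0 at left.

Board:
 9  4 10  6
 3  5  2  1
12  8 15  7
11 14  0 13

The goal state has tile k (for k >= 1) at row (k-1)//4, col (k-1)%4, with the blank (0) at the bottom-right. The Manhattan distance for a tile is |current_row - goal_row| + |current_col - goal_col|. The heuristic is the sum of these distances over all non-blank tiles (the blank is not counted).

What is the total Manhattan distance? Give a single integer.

Answer: 35

Derivation:
Tile 9: (0,0)->(2,0) = 2
Tile 4: (0,1)->(0,3) = 2
Tile 10: (0,2)->(2,1) = 3
Tile 6: (0,3)->(1,1) = 3
Tile 3: (1,0)->(0,2) = 3
Tile 5: (1,1)->(1,0) = 1
Tile 2: (1,2)->(0,1) = 2
Tile 1: (1,3)->(0,0) = 4
Tile 12: (2,0)->(2,3) = 3
Tile 8: (2,1)->(1,3) = 3
Tile 15: (2,2)->(3,2) = 1
Tile 7: (2,3)->(1,2) = 2
Tile 11: (3,0)->(2,2) = 3
Tile 14: (3,1)->(3,1) = 0
Tile 13: (3,3)->(3,0) = 3
Sum: 2 + 2 + 3 + 3 + 3 + 1 + 2 + 4 + 3 + 3 + 1 + 2 + 3 + 0 + 3 = 35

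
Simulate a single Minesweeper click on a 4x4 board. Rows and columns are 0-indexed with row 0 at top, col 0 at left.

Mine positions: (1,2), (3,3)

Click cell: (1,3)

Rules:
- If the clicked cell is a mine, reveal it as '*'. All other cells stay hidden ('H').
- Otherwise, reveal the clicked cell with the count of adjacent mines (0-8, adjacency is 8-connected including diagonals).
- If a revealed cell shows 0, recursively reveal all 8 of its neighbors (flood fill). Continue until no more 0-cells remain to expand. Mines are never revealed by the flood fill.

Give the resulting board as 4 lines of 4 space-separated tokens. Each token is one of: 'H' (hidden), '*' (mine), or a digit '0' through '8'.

H H H H
H H H 1
H H H H
H H H H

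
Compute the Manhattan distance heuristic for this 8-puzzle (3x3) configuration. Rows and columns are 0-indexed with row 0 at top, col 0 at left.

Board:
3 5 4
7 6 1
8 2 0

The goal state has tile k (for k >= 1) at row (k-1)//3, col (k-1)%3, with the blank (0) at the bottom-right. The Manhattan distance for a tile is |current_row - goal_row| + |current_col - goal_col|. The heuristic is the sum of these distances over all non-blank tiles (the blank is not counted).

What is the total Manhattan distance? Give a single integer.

Tile 3: (0,0)->(0,2) = 2
Tile 5: (0,1)->(1,1) = 1
Tile 4: (0,2)->(1,0) = 3
Tile 7: (1,0)->(2,0) = 1
Tile 6: (1,1)->(1,2) = 1
Tile 1: (1,2)->(0,0) = 3
Tile 8: (2,0)->(2,1) = 1
Tile 2: (2,1)->(0,1) = 2
Sum: 2 + 1 + 3 + 1 + 1 + 3 + 1 + 2 = 14

Answer: 14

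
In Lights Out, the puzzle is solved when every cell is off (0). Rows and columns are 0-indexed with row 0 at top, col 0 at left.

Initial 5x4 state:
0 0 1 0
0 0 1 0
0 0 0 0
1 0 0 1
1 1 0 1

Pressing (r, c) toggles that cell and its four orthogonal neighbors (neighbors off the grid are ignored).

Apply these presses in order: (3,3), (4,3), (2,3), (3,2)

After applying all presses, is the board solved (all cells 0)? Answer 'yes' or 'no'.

Answer: no

Derivation:
After press 1 at (3,3):
0 0 1 0
0 0 1 0
0 0 0 1
1 0 1 0
1 1 0 0

After press 2 at (4,3):
0 0 1 0
0 0 1 0
0 0 0 1
1 0 1 1
1 1 1 1

After press 3 at (2,3):
0 0 1 0
0 0 1 1
0 0 1 0
1 0 1 0
1 1 1 1

After press 4 at (3,2):
0 0 1 0
0 0 1 1
0 0 0 0
1 1 0 1
1 1 0 1

Lights still on: 9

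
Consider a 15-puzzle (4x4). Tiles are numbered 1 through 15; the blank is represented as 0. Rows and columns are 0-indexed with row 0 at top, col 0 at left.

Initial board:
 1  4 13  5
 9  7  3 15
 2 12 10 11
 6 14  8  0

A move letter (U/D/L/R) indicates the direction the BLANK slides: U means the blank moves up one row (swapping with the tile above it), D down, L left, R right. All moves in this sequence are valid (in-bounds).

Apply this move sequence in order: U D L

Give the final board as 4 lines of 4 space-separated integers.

Answer:  1  4 13  5
 9  7  3 15
 2 12 10 11
 6 14  0  8

Derivation:
After move 1 (U):
 1  4 13  5
 9  7  3 15
 2 12 10  0
 6 14  8 11

After move 2 (D):
 1  4 13  5
 9  7  3 15
 2 12 10 11
 6 14  8  0

After move 3 (L):
 1  4 13  5
 9  7  3 15
 2 12 10 11
 6 14  0  8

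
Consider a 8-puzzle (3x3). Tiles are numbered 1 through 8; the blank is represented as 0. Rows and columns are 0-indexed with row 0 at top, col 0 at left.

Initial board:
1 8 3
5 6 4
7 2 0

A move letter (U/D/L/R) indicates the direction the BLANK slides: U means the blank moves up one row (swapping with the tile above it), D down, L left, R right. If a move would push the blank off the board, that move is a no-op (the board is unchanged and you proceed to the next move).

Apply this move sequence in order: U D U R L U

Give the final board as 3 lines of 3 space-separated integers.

Answer: 1 0 3
5 8 6
7 2 4

Derivation:
After move 1 (U):
1 8 3
5 6 0
7 2 4

After move 2 (D):
1 8 3
5 6 4
7 2 0

After move 3 (U):
1 8 3
5 6 0
7 2 4

After move 4 (R):
1 8 3
5 6 0
7 2 4

After move 5 (L):
1 8 3
5 0 6
7 2 4

After move 6 (U):
1 0 3
5 8 6
7 2 4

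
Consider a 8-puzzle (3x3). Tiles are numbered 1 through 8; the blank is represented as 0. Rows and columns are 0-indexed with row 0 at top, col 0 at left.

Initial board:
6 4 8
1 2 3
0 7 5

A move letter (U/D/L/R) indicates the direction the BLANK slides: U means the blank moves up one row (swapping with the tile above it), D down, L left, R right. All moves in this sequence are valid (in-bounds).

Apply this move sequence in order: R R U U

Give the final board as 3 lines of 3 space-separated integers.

Answer: 6 4 0
1 2 8
7 5 3

Derivation:
After move 1 (R):
6 4 8
1 2 3
7 0 5

After move 2 (R):
6 4 8
1 2 3
7 5 0

After move 3 (U):
6 4 8
1 2 0
7 5 3

After move 4 (U):
6 4 0
1 2 8
7 5 3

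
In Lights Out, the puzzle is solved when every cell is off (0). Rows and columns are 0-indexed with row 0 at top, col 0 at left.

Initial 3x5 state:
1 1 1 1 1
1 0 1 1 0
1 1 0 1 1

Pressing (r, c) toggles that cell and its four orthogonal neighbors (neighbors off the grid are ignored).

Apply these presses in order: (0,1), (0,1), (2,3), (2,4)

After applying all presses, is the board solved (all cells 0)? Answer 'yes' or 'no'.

After press 1 at (0,1):
0 0 0 1 1
1 1 1 1 0
1 1 0 1 1

After press 2 at (0,1):
1 1 1 1 1
1 0 1 1 0
1 1 0 1 1

After press 3 at (2,3):
1 1 1 1 1
1 0 1 0 0
1 1 1 0 0

After press 4 at (2,4):
1 1 1 1 1
1 0 1 0 1
1 1 1 1 1

Lights still on: 13

Answer: no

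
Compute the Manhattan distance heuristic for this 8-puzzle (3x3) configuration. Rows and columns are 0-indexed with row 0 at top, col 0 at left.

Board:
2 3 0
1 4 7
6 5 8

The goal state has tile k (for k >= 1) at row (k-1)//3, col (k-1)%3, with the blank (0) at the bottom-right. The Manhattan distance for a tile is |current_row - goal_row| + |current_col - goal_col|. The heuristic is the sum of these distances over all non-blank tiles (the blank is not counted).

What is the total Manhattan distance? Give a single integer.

Answer: 12

Derivation:
Tile 2: (0,0)->(0,1) = 1
Tile 3: (0,1)->(0,2) = 1
Tile 1: (1,0)->(0,0) = 1
Tile 4: (1,1)->(1,0) = 1
Tile 7: (1,2)->(2,0) = 3
Tile 6: (2,0)->(1,2) = 3
Tile 5: (2,1)->(1,1) = 1
Tile 8: (2,2)->(2,1) = 1
Sum: 1 + 1 + 1 + 1 + 3 + 3 + 1 + 1 = 12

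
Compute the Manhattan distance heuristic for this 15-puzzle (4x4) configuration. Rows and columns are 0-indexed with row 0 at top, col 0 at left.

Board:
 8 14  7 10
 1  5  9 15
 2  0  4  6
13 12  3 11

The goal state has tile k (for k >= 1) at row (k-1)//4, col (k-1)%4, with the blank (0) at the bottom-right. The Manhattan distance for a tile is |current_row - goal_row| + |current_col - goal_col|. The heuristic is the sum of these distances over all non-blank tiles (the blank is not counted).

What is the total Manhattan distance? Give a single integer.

Tile 8: at (0,0), goal (1,3), distance |0-1|+|0-3| = 4
Tile 14: at (0,1), goal (3,1), distance |0-3|+|1-1| = 3
Tile 7: at (0,2), goal (1,2), distance |0-1|+|2-2| = 1
Tile 10: at (0,3), goal (2,1), distance |0-2|+|3-1| = 4
Tile 1: at (1,0), goal (0,0), distance |1-0|+|0-0| = 1
Tile 5: at (1,1), goal (1,0), distance |1-1|+|1-0| = 1
Tile 9: at (1,2), goal (2,0), distance |1-2|+|2-0| = 3
Tile 15: at (1,3), goal (3,2), distance |1-3|+|3-2| = 3
Tile 2: at (2,0), goal (0,1), distance |2-0|+|0-1| = 3
Tile 4: at (2,2), goal (0,3), distance |2-0|+|2-3| = 3
Tile 6: at (2,3), goal (1,1), distance |2-1|+|3-1| = 3
Tile 13: at (3,0), goal (3,0), distance |3-3|+|0-0| = 0
Tile 12: at (3,1), goal (2,3), distance |3-2|+|1-3| = 3
Tile 3: at (3,2), goal (0,2), distance |3-0|+|2-2| = 3
Tile 11: at (3,3), goal (2,2), distance |3-2|+|3-2| = 2
Sum: 4 + 3 + 1 + 4 + 1 + 1 + 3 + 3 + 3 + 3 + 3 + 0 + 3 + 3 + 2 = 37

Answer: 37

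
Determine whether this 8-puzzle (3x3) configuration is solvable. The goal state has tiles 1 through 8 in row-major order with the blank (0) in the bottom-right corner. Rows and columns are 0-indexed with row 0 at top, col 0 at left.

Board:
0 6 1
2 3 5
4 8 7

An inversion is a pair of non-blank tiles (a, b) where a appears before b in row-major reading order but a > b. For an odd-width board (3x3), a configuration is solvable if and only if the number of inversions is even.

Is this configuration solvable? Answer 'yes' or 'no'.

Answer: no

Derivation:
Inversions (pairs i<j in row-major order where tile[i] > tile[j] > 0): 7
7 is odd, so the puzzle is not solvable.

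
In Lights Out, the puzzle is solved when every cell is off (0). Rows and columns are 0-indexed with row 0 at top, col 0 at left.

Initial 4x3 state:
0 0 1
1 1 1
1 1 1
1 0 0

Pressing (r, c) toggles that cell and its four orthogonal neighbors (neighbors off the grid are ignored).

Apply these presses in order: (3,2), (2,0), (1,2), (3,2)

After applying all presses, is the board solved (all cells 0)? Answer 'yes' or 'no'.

After press 1 at (3,2):
0 0 1
1 1 1
1 1 0
1 1 1

After press 2 at (2,0):
0 0 1
0 1 1
0 0 0
0 1 1

After press 3 at (1,2):
0 0 0
0 0 0
0 0 1
0 1 1

After press 4 at (3,2):
0 0 0
0 0 0
0 0 0
0 0 0

Lights still on: 0

Answer: yes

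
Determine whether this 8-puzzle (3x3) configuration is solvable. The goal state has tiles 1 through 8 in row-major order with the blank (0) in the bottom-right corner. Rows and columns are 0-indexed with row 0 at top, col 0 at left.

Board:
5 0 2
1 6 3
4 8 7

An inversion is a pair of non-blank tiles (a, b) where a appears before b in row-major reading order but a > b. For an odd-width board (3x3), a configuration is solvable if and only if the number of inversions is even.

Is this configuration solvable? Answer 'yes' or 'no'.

Answer: yes

Derivation:
Inversions (pairs i<j in row-major order where tile[i] > tile[j] > 0): 8
8 is even, so the puzzle is solvable.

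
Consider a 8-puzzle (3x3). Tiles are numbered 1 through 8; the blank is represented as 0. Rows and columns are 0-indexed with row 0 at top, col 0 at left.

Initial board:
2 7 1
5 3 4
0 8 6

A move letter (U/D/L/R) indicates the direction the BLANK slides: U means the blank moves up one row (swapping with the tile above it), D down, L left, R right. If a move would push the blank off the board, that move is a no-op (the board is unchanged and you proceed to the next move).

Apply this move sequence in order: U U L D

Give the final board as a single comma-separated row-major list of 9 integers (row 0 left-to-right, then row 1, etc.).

Answer: 2, 7, 1, 0, 3, 4, 5, 8, 6

Derivation:
After move 1 (U):
2 7 1
0 3 4
5 8 6

After move 2 (U):
0 7 1
2 3 4
5 8 6

After move 3 (L):
0 7 1
2 3 4
5 8 6

After move 4 (D):
2 7 1
0 3 4
5 8 6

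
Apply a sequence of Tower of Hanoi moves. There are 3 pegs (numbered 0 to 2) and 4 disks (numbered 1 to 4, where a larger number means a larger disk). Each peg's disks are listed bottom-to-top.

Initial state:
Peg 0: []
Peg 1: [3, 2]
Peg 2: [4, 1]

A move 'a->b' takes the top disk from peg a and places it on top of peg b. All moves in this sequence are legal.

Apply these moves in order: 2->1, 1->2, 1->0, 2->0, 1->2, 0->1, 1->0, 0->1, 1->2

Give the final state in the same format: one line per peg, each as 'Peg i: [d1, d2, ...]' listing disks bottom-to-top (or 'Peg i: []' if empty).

After move 1 (2->1):
Peg 0: []
Peg 1: [3, 2, 1]
Peg 2: [4]

After move 2 (1->2):
Peg 0: []
Peg 1: [3, 2]
Peg 2: [4, 1]

After move 3 (1->0):
Peg 0: [2]
Peg 1: [3]
Peg 2: [4, 1]

After move 4 (2->0):
Peg 0: [2, 1]
Peg 1: [3]
Peg 2: [4]

After move 5 (1->2):
Peg 0: [2, 1]
Peg 1: []
Peg 2: [4, 3]

After move 6 (0->1):
Peg 0: [2]
Peg 1: [1]
Peg 2: [4, 3]

After move 7 (1->0):
Peg 0: [2, 1]
Peg 1: []
Peg 2: [4, 3]

After move 8 (0->1):
Peg 0: [2]
Peg 1: [1]
Peg 2: [4, 3]

After move 9 (1->2):
Peg 0: [2]
Peg 1: []
Peg 2: [4, 3, 1]

Answer: Peg 0: [2]
Peg 1: []
Peg 2: [4, 3, 1]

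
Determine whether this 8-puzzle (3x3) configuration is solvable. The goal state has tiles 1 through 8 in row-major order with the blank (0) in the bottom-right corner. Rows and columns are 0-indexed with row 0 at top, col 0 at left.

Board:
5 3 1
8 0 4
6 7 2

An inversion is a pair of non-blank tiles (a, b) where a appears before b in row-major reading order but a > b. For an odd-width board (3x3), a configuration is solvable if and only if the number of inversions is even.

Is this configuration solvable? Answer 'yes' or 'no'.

Inversions (pairs i<j in row-major order where tile[i] > tile[j] > 0): 13
13 is odd, so the puzzle is not solvable.

Answer: no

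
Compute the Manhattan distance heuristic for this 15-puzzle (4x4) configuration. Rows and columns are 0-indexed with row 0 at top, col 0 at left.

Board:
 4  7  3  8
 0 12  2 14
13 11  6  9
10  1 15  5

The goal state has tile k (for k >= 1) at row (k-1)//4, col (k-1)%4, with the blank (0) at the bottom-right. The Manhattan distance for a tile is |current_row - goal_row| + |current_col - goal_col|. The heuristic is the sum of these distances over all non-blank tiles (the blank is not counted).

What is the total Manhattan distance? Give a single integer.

Tile 4: (0,0)->(0,3) = 3
Tile 7: (0,1)->(1,2) = 2
Tile 3: (0,2)->(0,2) = 0
Tile 8: (0,3)->(1,3) = 1
Tile 12: (1,1)->(2,3) = 3
Tile 2: (1,2)->(0,1) = 2
Tile 14: (1,3)->(3,1) = 4
Tile 13: (2,0)->(3,0) = 1
Tile 11: (2,1)->(2,2) = 1
Tile 6: (2,2)->(1,1) = 2
Tile 9: (2,3)->(2,0) = 3
Tile 10: (3,0)->(2,1) = 2
Tile 1: (3,1)->(0,0) = 4
Tile 15: (3,2)->(3,2) = 0
Tile 5: (3,3)->(1,0) = 5
Sum: 3 + 2 + 0 + 1 + 3 + 2 + 4 + 1 + 1 + 2 + 3 + 2 + 4 + 0 + 5 = 33

Answer: 33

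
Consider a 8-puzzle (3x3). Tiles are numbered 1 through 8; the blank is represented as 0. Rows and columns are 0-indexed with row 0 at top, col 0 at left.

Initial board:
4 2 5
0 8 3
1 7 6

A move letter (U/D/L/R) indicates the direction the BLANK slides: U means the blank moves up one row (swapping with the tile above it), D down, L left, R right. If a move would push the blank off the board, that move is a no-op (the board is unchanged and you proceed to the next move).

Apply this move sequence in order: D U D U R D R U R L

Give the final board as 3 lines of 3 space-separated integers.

Answer: 4 2 5
8 0 7
1 6 3

Derivation:
After move 1 (D):
4 2 5
1 8 3
0 7 6

After move 2 (U):
4 2 5
0 8 3
1 7 6

After move 3 (D):
4 2 5
1 8 3
0 7 6

After move 4 (U):
4 2 5
0 8 3
1 7 6

After move 5 (R):
4 2 5
8 0 3
1 7 6

After move 6 (D):
4 2 5
8 7 3
1 0 6

After move 7 (R):
4 2 5
8 7 3
1 6 0

After move 8 (U):
4 2 5
8 7 0
1 6 3

After move 9 (R):
4 2 5
8 7 0
1 6 3

After move 10 (L):
4 2 5
8 0 7
1 6 3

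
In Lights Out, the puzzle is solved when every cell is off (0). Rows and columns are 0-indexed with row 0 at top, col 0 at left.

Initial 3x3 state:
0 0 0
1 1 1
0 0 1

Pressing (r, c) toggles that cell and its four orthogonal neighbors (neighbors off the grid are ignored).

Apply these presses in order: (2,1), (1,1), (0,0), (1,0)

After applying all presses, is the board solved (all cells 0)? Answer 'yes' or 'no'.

Answer: yes

Derivation:
After press 1 at (2,1):
0 0 0
1 0 1
1 1 0

After press 2 at (1,1):
0 1 0
0 1 0
1 0 0

After press 3 at (0,0):
1 0 0
1 1 0
1 0 0

After press 4 at (1,0):
0 0 0
0 0 0
0 0 0

Lights still on: 0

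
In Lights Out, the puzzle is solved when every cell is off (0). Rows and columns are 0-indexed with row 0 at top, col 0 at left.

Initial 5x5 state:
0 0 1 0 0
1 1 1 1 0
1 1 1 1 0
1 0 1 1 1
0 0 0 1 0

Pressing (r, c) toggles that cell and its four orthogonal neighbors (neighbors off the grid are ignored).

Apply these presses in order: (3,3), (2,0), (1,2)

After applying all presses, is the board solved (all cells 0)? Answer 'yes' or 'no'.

After press 1 at (3,3):
0 0 1 0 0
1 1 1 1 0
1 1 1 0 0
1 0 0 0 0
0 0 0 0 0

After press 2 at (2,0):
0 0 1 0 0
0 1 1 1 0
0 0 1 0 0
0 0 0 0 0
0 0 0 0 0

After press 3 at (1,2):
0 0 0 0 0
0 0 0 0 0
0 0 0 0 0
0 0 0 0 0
0 0 0 0 0

Lights still on: 0

Answer: yes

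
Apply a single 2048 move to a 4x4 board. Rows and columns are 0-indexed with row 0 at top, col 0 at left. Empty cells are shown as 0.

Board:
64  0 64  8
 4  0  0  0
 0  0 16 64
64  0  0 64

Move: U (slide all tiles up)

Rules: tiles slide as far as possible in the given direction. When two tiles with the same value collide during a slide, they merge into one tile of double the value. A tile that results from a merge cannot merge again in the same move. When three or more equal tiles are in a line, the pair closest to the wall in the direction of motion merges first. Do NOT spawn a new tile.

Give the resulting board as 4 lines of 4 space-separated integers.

Answer:  64   0  64   8
  4   0  16 128
 64   0   0   0
  0   0   0   0

Derivation:
Slide up:
col 0: [64, 4, 0, 64] -> [64, 4, 64, 0]
col 1: [0, 0, 0, 0] -> [0, 0, 0, 0]
col 2: [64, 0, 16, 0] -> [64, 16, 0, 0]
col 3: [8, 0, 64, 64] -> [8, 128, 0, 0]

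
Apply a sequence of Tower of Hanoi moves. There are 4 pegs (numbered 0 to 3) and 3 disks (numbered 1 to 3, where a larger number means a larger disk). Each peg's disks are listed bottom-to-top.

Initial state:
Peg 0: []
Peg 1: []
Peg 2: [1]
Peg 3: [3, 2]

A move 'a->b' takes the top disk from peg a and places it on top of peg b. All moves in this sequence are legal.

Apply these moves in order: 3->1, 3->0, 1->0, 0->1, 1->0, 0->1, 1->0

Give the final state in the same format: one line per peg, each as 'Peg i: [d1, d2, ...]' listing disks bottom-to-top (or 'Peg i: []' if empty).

Answer: Peg 0: [3, 2]
Peg 1: []
Peg 2: [1]
Peg 3: []

Derivation:
After move 1 (3->1):
Peg 0: []
Peg 1: [2]
Peg 2: [1]
Peg 3: [3]

After move 2 (3->0):
Peg 0: [3]
Peg 1: [2]
Peg 2: [1]
Peg 3: []

After move 3 (1->0):
Peg 0: [3, 2]
Peg 1: []
Peg 2: [1]
Peg 3: []

After move 4 (0->1):
Peg 0: [3]
Peg 1: [2]
Peg 2: [1]
Peg 3: []

After move 5 (1->0):
Peg 0: [3, 2]
Peg 1: []
Peg 2: [1]
Peg 3: []

After move 6 (0->1):
Peg 0: [3]
Peg 1: [2]
Peg 2: [1]
Peg 3: []

After move 7 (1->0):
Peg 0: [3, 2]
Peg 1: []
Peg 2: [1]
Peg 3: []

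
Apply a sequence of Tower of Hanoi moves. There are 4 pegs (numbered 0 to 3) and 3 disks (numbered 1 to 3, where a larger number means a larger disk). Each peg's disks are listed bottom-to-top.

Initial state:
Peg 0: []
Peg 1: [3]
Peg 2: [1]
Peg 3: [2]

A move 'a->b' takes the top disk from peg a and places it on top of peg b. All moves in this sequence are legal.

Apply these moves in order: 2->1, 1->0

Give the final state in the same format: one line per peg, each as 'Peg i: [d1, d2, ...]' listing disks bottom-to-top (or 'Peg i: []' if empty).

Answer: Peg 0: [1]
Peg 1: [3]
Peg 2: []
Peg 3: [2]

Derivation:
After move 1 (2->1):
Peg 0: []
Peg 1: [3, 1]
Peg 2: []
Peg 3: [2]

After move 2 (1->0):
Peg 0: [1]
Peg 1: [3]
Peg 2: []
Peg 3: [2]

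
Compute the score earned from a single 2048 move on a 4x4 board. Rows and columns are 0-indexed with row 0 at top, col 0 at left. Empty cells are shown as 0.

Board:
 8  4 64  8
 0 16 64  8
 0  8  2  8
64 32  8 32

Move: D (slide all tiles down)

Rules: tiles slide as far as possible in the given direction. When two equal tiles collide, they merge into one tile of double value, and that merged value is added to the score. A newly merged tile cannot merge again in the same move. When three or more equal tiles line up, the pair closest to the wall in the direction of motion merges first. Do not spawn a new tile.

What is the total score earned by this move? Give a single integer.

Answer: 144

Derivation:
Slide down:
col 0: [8, 0, 0, 64] -> [0, 0, 8, 64]  score +0 (running 0)
col 1: [4, 16, 8, 32] -> [4, 16, 8, 32]  score +0 (running 0)
col 2: [64, 64, 2, 8] -> [0, 128, 2, 8]  score +128 (running 128)
col 3: [8, 8, 8, 32] -> [0, 8, 16, 32]  score +16 (running 144)
Board after move:
  0   4   0   0
  0  16 128   8
  8   8   2  16
 64  32   8  32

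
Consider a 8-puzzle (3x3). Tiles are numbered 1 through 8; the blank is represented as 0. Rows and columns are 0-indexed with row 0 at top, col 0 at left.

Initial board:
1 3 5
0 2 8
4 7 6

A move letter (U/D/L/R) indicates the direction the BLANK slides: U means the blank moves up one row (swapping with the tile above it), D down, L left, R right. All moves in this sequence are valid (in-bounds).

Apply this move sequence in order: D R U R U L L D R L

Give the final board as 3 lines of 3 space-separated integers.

After move 1 (D):
1 3 5
4 2 8
0 7 6

After move 2 (R):
1 3 5
4 2 8
7 0 6

After move 3 (U):
1 3 5
4 0 8
7 2 6

After move 4 (R):
1 3 5
4 8 0
7 2 6

After move 5 (U):
1 3 0
4 8 5
7 2 6

After move 6 (L):
1 0 3
4 8 5
7 2 6

After move 7 (L):
0 1 3
4 8 5
7 2 6

After move 8 (D):
4 1 3
0 8 5
7 2 6

After move 9 (R):
4 1 3
8 0 5
7 2 6

After move 10 (L):
4 1 3
0 8 5
7 2 6

Answer: 4 1 3
0 8 5
7 2 6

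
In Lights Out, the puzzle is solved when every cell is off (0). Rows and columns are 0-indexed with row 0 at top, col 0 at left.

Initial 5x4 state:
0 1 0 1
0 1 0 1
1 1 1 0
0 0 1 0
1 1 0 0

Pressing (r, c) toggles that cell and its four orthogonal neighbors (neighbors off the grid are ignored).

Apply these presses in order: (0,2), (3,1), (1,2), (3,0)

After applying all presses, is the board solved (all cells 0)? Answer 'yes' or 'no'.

Answer: yes

Derivation:
After press 1 at (0,2):
0 0 1 0
0 1 1 1
1 1 1 0
0 0 1 0
1 1 0 0

After press 2 at (3,1):
0 0 1 0
0 1 1 1
1 0 1 0
1 1 0 0
1 0 0 0

After press 3 at (1,2):
0 0 0 0
0 0 0 0
1 0 0 0
1 1 0 0
1 0 0 0

After press 4 at (3,0):
0 0 0 0
0 0 0 0
0 0 0 0
0 0 0 0
0 0 0 0

Lights still on: 0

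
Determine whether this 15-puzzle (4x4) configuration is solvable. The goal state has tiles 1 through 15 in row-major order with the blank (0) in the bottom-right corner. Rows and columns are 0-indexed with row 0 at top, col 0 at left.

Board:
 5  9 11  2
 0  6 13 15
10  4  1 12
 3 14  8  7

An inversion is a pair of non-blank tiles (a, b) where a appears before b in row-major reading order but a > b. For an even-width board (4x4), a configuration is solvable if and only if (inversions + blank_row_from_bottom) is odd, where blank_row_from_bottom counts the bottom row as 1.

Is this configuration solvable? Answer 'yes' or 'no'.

Inversions: 51
Blank is in row 1 (0-indexed from top), which is row 3 counting from the bottom (bottom = 1).
51 + 3 = 54, which is even, so the puzzle is not solvable.

Answer: no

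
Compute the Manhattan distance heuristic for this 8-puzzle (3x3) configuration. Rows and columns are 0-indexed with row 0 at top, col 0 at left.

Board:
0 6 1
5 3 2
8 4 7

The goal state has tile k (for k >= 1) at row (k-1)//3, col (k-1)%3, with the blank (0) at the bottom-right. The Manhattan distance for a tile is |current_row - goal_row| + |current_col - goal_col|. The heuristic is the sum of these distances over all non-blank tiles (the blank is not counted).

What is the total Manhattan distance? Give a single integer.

Answer: 14

Derivation:
Tile 6: at (0,1), goal (1,2), distance |0-1|+|1-2| = 2
Tile 1: at (0,2), goal (0,0), distance |0-0|+|2-0| = 2
Tile 5: at (1,0), goal (1,1), distance |1-1|+|0-1| = 1
Tile 3: at (1,1), goal (0,2), distance |1-0|+|1-2| = 2
Tile 2: at (1,2), goal (0,1), distance |1-0|+|2-1| = 2
Tile 8: at (2,0), goal (2,1), distance |2-2|+|0-1| = 1
Tile 4: at (2,1), goal (1,0), distance |2-1|+|1-0| = 2
Tile 7: at (2,2), goal (2,0), distance |2-2|+|2-0| = 2
Sum: 2 + 2 + 1 + 2 + 2 + 1 + 2 + 2 = 14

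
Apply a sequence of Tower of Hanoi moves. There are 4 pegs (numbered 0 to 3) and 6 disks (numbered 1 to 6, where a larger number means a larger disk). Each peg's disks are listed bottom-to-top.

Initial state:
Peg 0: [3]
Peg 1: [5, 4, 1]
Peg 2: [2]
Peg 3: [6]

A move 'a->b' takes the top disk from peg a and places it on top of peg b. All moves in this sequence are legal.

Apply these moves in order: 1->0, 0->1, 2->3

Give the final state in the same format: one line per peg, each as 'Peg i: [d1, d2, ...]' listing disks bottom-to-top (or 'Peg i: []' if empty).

After move 1 (1->0):
Peg 0: [3, 1]
Peg 1: [5, 4]
Peg 2: [2]
Peg 3: [6]

After move 2 (0->1):
Peg 0: [3]
Peg 1: [5, 4, 1]
Peg 2: [2]
Peg 3: [6]

After move 3 (2->3):
Peg 0: [3]
Peg 1: [5, 4, 1]
Peg 2: []
Peg 3: [6, 2]

Answer: Peg 0: [3]
Peg 1: [5, 4, 1]
Peg 2: []
Peg 3: [6, 2]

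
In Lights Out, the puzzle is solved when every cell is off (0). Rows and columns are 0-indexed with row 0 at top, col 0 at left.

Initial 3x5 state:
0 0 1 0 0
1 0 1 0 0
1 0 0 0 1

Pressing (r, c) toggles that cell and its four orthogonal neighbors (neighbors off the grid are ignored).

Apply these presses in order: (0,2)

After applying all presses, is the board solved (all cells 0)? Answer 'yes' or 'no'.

Answer: no

Derivation:
After press 1 at (0,2):
0 1 0 1 0
1 0 0 0 0
1 0 0 0 1

Lights still on: 5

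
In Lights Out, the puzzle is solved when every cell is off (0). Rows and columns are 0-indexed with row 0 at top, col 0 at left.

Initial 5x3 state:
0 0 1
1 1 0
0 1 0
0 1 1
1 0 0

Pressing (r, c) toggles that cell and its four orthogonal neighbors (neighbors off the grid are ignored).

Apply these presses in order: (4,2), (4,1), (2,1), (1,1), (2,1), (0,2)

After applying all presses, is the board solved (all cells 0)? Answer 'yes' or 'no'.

Answer: yes

Derivation:
After press 1 at (4,2):
0 0 1
1 1 0
0 1 0
0 1 0
1 1 1

After press 2 at (4,1):
0 0 1
1 1 0
0 1 0
0 0 0
0 0 0

After press 3 at (2,1):
0 0 1
1 0 0
1 0 1
0 1 0
0 0 0

After press 4 at (1,1):
0 1 1
0 1 1
1 1 1
0 1 0
0 0 0

After press 5 at (2,1):
0 1 1
0 0 1
0 0 0
0 0 0
0 0 0

After press 6 at (0,2):
0 0 0
0 0 0
0 0 0
0 0 0
0 0 0

Lights still on: 0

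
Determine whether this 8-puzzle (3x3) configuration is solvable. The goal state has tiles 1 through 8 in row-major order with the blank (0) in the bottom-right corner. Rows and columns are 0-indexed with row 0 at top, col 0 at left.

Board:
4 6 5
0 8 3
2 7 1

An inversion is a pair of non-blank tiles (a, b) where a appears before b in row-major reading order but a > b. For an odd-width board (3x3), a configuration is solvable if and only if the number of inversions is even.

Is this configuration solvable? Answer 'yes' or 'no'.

Inversions (pairs i<j in row-major order where tile[i] > tile[j] > 0): 18
18 is even, so the puzzle is solvable.

Answer: yes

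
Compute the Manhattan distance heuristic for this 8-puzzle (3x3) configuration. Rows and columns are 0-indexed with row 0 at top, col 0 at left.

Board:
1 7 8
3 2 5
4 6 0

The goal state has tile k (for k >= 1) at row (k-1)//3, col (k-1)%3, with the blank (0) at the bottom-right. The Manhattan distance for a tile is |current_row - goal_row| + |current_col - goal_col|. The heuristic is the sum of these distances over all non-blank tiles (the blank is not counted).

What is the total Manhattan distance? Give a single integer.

Tile 1: (0,0)->(0,0) = 0
Tile 7: (0,1)->(2,0) = 3
Tile 8: (0,2)->(2,1) = 3
Tile 3: (1,0)->(0,2) = 3
Tile 2: (1,1)->(0,1) = 1
Tile 5: (1,2)->(1,1) = 1
Tile 4: (2,0)->(1,0) = 1
Tile 6: (2,1)->(1,2) = 2
Sum: 0 + 3 + 3 + 3 + 1 + 1 + 1 + 2 = 14

Answer: 14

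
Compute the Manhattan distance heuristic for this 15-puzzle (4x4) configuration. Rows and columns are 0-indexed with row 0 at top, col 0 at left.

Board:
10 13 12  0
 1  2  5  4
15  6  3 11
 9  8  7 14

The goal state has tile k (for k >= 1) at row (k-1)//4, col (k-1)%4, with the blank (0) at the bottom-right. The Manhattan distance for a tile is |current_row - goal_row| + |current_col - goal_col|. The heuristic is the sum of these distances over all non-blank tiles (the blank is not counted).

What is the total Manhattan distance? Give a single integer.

Answer: 31

Derivation:
Tile 10: (0,0)->(2,1) = 3
Tile 13: (0,1)->(3,0) = 4
Tile 12: (0,2)->(2,3) = 3
Tile 1: (1,0)->(0,0) = 1
Tile 2: (1,1)->(0,1) = 1
Tile 5: (1,2)->(1,0) = 2
Tile 4: (1,3)->(0,3) = 1
Tile 15: (2,0)->(3,2) = 3
Tile 6: (2,1)->(1,1) = 1
Tile 3: (2,2)->(0,2) = 2
Tile 11: (2,3)->(2,2) = 1
Tile 9: (3,0)->(2,0) = 1
Tile 8: (3,1)->(1,3) = 4
Tile 7: (3,2)->(1,2) = 2
Tile 14: (3,3)->(3,1) = 2
Sum: 3 + 4 + 3 + 1 + 1 + 2 + 1 + 3 + 1 + 2 + 1 + 1 + 4 + 2 + 2 = 31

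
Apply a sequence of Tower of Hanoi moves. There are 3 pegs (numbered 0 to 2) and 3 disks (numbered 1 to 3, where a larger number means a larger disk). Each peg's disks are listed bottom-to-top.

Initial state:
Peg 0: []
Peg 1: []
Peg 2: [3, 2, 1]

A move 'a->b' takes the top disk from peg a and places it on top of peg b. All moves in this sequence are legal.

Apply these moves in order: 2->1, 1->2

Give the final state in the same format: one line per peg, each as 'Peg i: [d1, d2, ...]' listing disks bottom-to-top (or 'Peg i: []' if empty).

Answer: Peg 0: []
Peg 1: []
Peg 2: [3, 2, 1]

Derivation:
After move 1 (2->1):
Peg 0: []
Peg 1: [1]
Peg 2: [3, 2]

After move 2 (1->2):
Peg 0: []
Peg 1: []
Peg 2: [3, 2, 1]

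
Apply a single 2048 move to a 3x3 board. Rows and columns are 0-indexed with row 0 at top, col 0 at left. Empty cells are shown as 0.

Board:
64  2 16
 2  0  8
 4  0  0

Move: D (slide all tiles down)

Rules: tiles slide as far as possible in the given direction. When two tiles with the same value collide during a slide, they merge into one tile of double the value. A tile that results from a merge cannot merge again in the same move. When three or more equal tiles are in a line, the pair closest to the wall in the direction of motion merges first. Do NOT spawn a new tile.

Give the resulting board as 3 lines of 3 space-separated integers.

Answer: 64  0  0
 2  0 16
 4  2  8

Derivation:
Slide down:
col 0: [64, 2, 4] -> [64, 2, 4]
col 1: [2, 0, 0] -> [0, 0, 2]
col 2: [16, 8, 0] -> [0, 16, 8]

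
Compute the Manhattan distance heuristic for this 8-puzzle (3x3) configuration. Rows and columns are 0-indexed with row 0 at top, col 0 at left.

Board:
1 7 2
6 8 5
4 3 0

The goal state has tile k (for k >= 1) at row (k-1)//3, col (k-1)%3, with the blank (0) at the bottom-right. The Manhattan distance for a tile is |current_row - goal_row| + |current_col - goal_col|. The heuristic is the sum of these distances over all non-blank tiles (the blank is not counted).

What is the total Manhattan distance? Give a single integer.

Answer: 12

Derivation:
Tile 1: (0,0)->(0,0) = 0
Tile 7: (0,1)->(2,0) = 3
Tile 2: (0,2)->(0,1) = 1
Tile 6: (1,0)->(1,2) = 2
Tile 8: (1,1)->(2,1) = 1
Tile 5: (1,2)->(1,1) = 1
Tile 4: (2,0)->(1,0) = 1
Tile 3: (2,1)->(0,2) = 3
Sum: 0 + 3 + 1 + 2 + 1 + 1 + 1 + 3 = 12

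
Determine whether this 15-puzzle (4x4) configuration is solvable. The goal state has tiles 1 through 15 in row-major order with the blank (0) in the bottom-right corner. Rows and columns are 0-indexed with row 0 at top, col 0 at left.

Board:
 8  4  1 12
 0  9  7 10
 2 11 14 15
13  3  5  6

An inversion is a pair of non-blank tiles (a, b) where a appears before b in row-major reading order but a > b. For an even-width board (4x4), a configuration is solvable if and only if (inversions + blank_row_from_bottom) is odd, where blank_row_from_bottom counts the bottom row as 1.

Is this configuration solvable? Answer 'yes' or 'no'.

Inversions: 45
Blank is in row 1 (0-indexed from top), which is row 3 counting from the bottom (bottom = 1).
45 + 3 = 48, which is even, so the puzzle is not solvable.

Answer: no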